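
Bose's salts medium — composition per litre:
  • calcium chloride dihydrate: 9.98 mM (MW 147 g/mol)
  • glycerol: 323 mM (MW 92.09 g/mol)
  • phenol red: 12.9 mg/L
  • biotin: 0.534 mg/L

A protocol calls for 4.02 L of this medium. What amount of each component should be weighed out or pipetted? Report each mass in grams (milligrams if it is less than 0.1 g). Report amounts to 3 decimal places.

Scale factor relative to 1 L: 4.02.
calcium chloride dihydrate: 9.98 mmol/L × 147 g/mol × 4.02 L ÷ 1000 = 5.898 g
glycerol: 323 mmol/L × 92.09 g/mol × 4.02 L ÷ 1000 = 119.575 g
phenol red: 12.9 mg/L × 4.02 L = 51.858 mg
biotin: 0.534 mg/L × 4.02 L = 2.147 mg

calcium chloride dihydrate 5.898 g; glycerol 119.575 g; phenol red 51.858 mg; biotin 2.147 mg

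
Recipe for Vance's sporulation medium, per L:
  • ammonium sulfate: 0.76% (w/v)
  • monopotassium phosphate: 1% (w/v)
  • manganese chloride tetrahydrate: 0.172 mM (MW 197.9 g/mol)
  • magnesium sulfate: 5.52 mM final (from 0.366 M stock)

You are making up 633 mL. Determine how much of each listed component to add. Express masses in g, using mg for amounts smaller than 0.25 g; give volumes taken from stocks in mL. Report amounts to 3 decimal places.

ammonium sulfate 4.811 g; monopotassium phosphate 6.330 g; manganese chloride tetrahydrate 21.547 mg; magnesium sulfate 9.547 mL

Target volume = 633 mL = 0.633 L.
ammonium sulfate: 0.76% w/v = 7.6 g/L → 7.6 × 0.633 L = 4.811 g
monopotassium phosphate: 1 g per 100 mL × 633 mL ÷ 100 = 6.330 g
manganese chloride tetrahydrate: 0.172 mmol/L × 197.9 mg/mmol × 0.633 L = 21.547 mg
magnesium sulfate: C1V1 = C2V2 → 5.52 mM × 633 mL ÷ 366 mM = 9.547 mL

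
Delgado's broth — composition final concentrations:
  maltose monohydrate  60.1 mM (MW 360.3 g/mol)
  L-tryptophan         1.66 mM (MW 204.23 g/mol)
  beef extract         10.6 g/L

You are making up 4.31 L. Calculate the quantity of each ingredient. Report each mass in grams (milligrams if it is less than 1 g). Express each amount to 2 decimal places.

maltose monohydrate 93.33 g; L-tryptophan 1.46 g; beef extract 45.69 g

Scale factor relative to 1 L: 4.31.
maltose monohydrate: 60.1 mmol/L × 360.3 g/mol × 4.31 L ÷ 1000 = 93.33 g
L-tryptophan: 1.66 mmol/L × 204.23 g/mol × 4.31 L ÷ 1000 = 1.46 g
beef extract: 10.6 g/L × 4.31 L = 45.69 g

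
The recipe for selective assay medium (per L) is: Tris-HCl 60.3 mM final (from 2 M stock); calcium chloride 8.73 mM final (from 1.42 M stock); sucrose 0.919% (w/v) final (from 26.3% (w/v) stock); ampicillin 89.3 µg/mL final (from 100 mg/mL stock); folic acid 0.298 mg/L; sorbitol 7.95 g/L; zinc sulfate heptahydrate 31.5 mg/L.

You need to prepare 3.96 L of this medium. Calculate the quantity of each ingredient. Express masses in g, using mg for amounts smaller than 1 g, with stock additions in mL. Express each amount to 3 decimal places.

Tris-HCl 119.394 mL; calcium chloride 24.346 mL; sucrose 138.374 mL; ampicillin 3.536 mL; folic acid 1.180 mg; sorbitol 31.482 g; zinc sulfate heptahydrate 124.740 mg

Working volume: 3.96 L.
Tris-HCl: C1V1 = C2V2 → 60.3 mM × 3960 mL ÷ 2000 mM = 119.394 mL
calcium chloride: C1V1 = C2V2 → 8.73 mM × 3960 mL ÷ 1420 mM = 24.346 mL
sucrose: V = C2·V2/C1 = 0.919% ÷ 26.3% × 3960 mL = 138.374 mL
ampicillin: C1V1 = C2V2 → 89.3 µg/mL × 3960 mL ÷ 100000 µg/mL = 3.536 mL
folic acid: 0.298 mg/L × 3.96 L = 1.180 mg
sorbitol: 7.95 g/L × 3.96 L = 31.482 g
zinc sulfate heptahydrate: 31.5 mg/L × 3.96 L = 124.740 mg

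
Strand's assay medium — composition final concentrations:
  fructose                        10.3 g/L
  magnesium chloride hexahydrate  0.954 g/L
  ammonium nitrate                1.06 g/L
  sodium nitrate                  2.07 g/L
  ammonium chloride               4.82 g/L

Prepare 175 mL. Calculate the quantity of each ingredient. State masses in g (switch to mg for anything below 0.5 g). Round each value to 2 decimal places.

Target volume = 175 mL = 0.175 L.
fructose: 10.3 g/L × 0.175 L = 1.80 g
magnesium chloride hexahydrate: 0.954 g/L × 0.175 L = 0.16695 g = 166.95 mg
ammonium nitrate: 1.06 g/L × 0.175 L = 0.1855 g = 185.50 mg
sodium nitrate: 2.07 g/L × 0.175 L = 0.36225 g = 362.25 mg
ammonium chloride: 4.82 g/L × 0.175 L = 0.84 g

fructose 1.80 g; magnesium chloride hexahydrate 166.95 mg; ammonium nitrate 185.50 mg; sodium nitrate 362.25 mg; ammonium chloride 0.84 g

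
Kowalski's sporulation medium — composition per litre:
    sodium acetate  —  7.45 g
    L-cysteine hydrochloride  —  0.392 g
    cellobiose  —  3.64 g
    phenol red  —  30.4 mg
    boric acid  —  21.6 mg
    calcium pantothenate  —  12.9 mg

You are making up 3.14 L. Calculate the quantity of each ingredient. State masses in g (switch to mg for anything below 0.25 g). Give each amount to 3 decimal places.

Scale factor = 3140 mL / 1000 mL = 3.14.
sodium acetate: 7.45 g × (3140 mL / 1000 mL) = 23.393 g
L-cysteine hydrochloride: 0.392 g × (3140 mL / 1000 mL) = 1.231 g
cellobiose: 3.64 g × (3140 mL / 1000 mL) = 11.430 g
phenol red: 30.4 mg × (3140 mL / 1000 mL) = 95.456 mg
boric acid: 21.6 mg × (3140 mL / 1000 mL) = 67.824 mg
calcium pantothenate: 12.9 mg × (3140 mL / 1000 mL) = 40.506 mg

sodium acetate 23.393 g; L-cysteine hydrochloride 1.231 g; cellobiose 11.430 g; phenol red 95.456 mg; boric acid 67.824 mg; calcium pantothenate 40.506 mg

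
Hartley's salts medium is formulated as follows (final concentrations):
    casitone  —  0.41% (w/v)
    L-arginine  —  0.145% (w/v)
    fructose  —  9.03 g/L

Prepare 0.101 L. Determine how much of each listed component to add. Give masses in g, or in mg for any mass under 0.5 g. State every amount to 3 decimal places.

Working volume: 0.101 L.
casitone: 0.41 g per 100 mL × 101 mL ÷ 100 = 0.4141 g = 414.100 mg
L-arginine: 0.145% w/v = 1.45 g/L → 1.45 × 0.101 L = 0.14645 g = 146.450 mg
fructose: 9.03 g/L × 0.101 L = 0.912 g

casitone 414.100 mg; L-arginine 146.450 mg; fructose 0.912 g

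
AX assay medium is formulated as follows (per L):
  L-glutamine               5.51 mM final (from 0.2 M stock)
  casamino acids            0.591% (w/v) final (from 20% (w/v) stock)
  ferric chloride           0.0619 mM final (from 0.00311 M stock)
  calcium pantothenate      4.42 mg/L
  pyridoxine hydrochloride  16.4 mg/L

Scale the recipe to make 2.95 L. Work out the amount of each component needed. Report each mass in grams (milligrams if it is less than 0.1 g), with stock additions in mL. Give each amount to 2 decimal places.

Working volume: 2.95 L.
L-glutamine: dilute stock: 5.51 mM × 2950 mL ÷ 200 mM = 81.27 mL
casamino acids: dilute stock: 0.591% ÷ 20% × 2950 mL = 87.17 mL
ferric chloride: V = C2·V2/C1 = 0.0619 mM × 2950 mL ÷ 3.11 mM = 58.72 mL
calcium pantothenate: 4.42 mg/L × 2.95 L = 13.04 mg
pyridoxine hydrochloride: 16.4 mg/L × 2.95 L = 48.38 mg

L-glutamine 81.27 mL; casamino acids 87.17 mL; ferric chloride 58.72 mL; calcium pantothenate 13.04 mg; pyridoxine hydrochloride 48.38 mg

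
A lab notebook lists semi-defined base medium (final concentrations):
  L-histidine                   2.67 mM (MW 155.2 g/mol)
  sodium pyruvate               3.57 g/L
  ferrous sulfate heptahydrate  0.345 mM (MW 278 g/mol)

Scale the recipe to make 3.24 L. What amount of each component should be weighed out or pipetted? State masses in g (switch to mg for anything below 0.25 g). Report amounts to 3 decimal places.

L-histidine 1.343 g; sodium pyruvate 11.567 g; ferrous sulfate heptahydrate 0.311 g

Working volume: 3.24 L.
L-histidine: 2.67 mmol/L × 155.2 g/mol × 3.24 L ÷ 1000 = 1.343 g
sodium pyruvate: 3.57 g/L × 3.24 L = 11.567 g
ferrous sulfate heptahydrate: 0.345 mmol/L × 278 g/mol × 3.24 L ÷ 1000 = 0.311 g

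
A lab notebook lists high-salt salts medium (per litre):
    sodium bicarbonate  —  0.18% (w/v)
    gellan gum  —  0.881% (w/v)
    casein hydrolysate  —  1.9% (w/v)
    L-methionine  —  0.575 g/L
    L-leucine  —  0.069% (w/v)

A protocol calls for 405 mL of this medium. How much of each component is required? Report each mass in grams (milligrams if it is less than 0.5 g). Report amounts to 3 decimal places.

Working volume: 405 mL = 0.405 L.
sodium bicarbonate: 0.18% w/v = 1.8 g/L → 1.8 × 0.405 L = 0.729 g
gellan gum: 0.881 g per 100 mL × 405 mL ÷ 100 = 3.568 g
casein hydrolysate: 1.9% w/v = 19 g/L → 19 × 0.405 L = 7.695 g
L-methionine: 0.575 g/L × 0.405 L = 0.232875 g = 232.875 mg
L-leucine: 0.069 g per 100 mL × 405 mL ÷ 100 = 0.27945 g = 279.450 mg

sodium bicarbonate 0.729 g; gellan gum 3.568 g; casein hydrolysate 7.695 g; L-methionine 232.875 mg; L-leucine 279.450 mg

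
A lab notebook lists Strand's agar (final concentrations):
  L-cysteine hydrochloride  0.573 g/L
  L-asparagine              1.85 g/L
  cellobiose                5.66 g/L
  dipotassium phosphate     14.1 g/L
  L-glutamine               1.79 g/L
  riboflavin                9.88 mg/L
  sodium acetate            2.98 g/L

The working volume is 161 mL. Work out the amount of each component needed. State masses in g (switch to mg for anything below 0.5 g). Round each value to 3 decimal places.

L-cysteine hydrochloride 92.253 mg; L-asparagine 297.850 mg; cellobiose 0.911 g; dipotassium phosphate 2.270 g; L-glutamine 288.190 mg; riboflavin 1.591 mg; sodium acetate 479.780 mg

Scale factor relative to 1 L: 0.161.
L-cysteine hydrochloride: 0.573 g/L × 0.161 L = 0.092253 g = 92.253 mg
L-asparagine: 1.85 g/L × 0.161 L = 0.29785 g = 297.850 mg
cellobiose: 5.66 g/L × 0.161 L = 0.911 g
dipotassium phosphate: 14.1 g/L × 0.161 L = 2.270 g
L-glutamine: 1.79 g/L × 0.161 L = 0.28819 g = 288.190 mg
riboflavin: 9.88 mg/L × 0.161 L = 1.591 mg
sodium acetate: 2.98 g/L × 0.161 L = 0.47978 g = 479.780 mg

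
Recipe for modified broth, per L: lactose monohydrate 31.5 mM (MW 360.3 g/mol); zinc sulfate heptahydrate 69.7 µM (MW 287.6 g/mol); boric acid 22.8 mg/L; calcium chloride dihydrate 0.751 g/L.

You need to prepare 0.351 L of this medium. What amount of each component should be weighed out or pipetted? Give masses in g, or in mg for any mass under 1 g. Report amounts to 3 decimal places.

lactose monohydrate 3.984 g; zinc sulfate heptahydrate 7.036 mg; boric acid 8.003 mg; calcium chloride dihydrate 263.601 mg

Scale factor relative to 1 L: 0.351.
lactose monohydrate: 31.5 mmol/L × 360.3 g/mol × 0.351 L ÷ 1000 = 3.984 g
zinc sulfate heptahydrate: 69.7 µmol/L × 287.6 g/mol × 0.351 L ÷ 1000 = 7.036 mg
boric acid: 22.8 mg/L × 0.351 L = 8.003 mg
calcium chloride dihydrate: 0.751 g/L × 0.351 L = 0.263601 g = 263.601 mg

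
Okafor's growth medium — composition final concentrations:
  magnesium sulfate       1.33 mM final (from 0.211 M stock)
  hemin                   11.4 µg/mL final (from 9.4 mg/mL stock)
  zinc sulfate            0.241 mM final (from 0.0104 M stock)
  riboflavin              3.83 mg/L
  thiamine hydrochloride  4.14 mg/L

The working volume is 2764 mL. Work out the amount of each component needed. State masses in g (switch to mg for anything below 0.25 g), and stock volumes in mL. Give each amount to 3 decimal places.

magnesium sulfate 17.422 mL; hemin 3.352 mL; zinc sulfate 64.050 mL; riboflavin 10.586 mg; thiamine hydrochloride 11.443 mg

Working volume: 2764 mL = 2.764 L.
magnesium sulfate: dilute stock: 1.33 mM × 2764 mL ÷ 211 mM = 17.422 mL
hemin: dilute stock: 11.4 µg/mL × 2764 mL ÷ 9400 µg/mL = 3.352 mL
zinc sulfate: dilute stock: 0.241 mM × 2764 mL ÷ 10.4 mM = 64.050 mL
riboflavin: 3.83 mg/L × 2.764 L = 10.586 mg
thiamine hydrochloride: 4.14 mg/L × 2.764 L = 11.443 mg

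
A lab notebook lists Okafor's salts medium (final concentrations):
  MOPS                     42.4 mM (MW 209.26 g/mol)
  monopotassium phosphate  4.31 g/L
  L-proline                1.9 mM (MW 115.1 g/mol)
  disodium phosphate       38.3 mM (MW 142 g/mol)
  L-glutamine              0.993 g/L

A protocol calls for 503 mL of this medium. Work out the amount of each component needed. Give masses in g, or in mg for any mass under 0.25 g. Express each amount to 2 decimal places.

Working volume: 503 mL = 0.503 L.
MOPS: 42.4 mmol/L × 209.26 g/mol × 0.503 L ÷ 1000 = 4.46 g
monopotassium phosphate: 4.31 g/L × 0.503 L = 2.17 g
L-proline: 1.9 mmol/L × 115.1 mg/mmol × 0.503 L = 110.00 mg
disodium phosphate: 38.3 mmol/L × 142 g/mol × 0.503 L ÷ 1000 = 2.74 g
L-glutamine: 0.993 g/L × 0.503 L = 0.50 g

MOPS 4.46 g; monopotassium phosphate 2.17 g; L-proline 110.00 mg; disodium phosphate 2.74 g; L-glutamine 0.50 g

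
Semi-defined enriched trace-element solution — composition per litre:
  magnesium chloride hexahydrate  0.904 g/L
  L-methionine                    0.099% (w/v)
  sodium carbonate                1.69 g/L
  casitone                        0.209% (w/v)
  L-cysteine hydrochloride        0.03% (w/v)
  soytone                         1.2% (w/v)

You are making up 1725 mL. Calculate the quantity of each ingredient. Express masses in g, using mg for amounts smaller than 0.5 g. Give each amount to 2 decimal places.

Working volume: 1725 mL = 1.725 L.
magnesium chloride hexahydrate: 0.904 g/L × 1.725 L = 1.56 g
L-methionine: 0.099% w/v = 0.99 g/L → 0.99 × 1.725 L = 1.71 g
sodium carbonate: 1.69 g/L × 1.725 L = 2.92 g
casitone: 0.209 g per 100 mL × 1725 mL ÷ 100 = 3.61 g
L-cysteine hydrochloride: 0.03 g per 100 mL × 1725 mL ÷ 100 = 0.52 g
soytone: 1.2% w/v = 12 g/L → 12 × 1.725 L = 20.70 g

magnesium chloride hexahydrate 1.56 g; L-methionine 1.71 g; sodium carbonate 2.92 g; casitone 3.61 g; L-cysteine hydrochloride 0.52 g; soytone 20.70 g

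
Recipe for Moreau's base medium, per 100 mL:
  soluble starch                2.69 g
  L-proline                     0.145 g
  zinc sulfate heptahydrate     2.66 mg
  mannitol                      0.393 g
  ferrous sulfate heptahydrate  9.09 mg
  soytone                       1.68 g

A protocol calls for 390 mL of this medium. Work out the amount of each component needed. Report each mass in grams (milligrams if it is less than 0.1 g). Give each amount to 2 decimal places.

soluble starch 10.49 g; L-proline 0.57 g; zinc sulfate heptahydrate 10.37 mg; mannitol 1.53 g; ferrous sulfate heptahydrate 35.45 mg; soytone 6.55 g

Ratio of target to recipe volume: 390 / 100 = 3.9.
soluble starch: 2.69 g × (390 mL / 100 mL) = 10.49 g
L-proline: 0.145 g × (390 mL / 100 mL) = 0.57 g
zinc sulfate heptahydrate: 2.66 mg × (390 mL / 100 mL) = 10.37 mg
mannitol: 0.393 g × (390 mL / 100 mL) = 1.53 g
ferrous sulfate heptahydrate: 9.09 mg × (390 mL / 100 mL) = 35.45 mg
soytone: 1.68 g × (390 mL / 100 mL) = 6.55 g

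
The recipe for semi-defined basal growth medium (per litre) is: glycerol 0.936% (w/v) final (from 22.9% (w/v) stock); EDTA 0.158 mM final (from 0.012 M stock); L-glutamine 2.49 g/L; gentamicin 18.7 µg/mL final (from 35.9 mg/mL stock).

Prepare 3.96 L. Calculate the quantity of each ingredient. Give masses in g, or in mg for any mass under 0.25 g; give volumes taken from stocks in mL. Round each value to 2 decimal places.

Scale factor relative to 1 L: 3.96.
glycerol: dilute stock: 0.936% ÷ 22.9% × 3960 mL = 161.86 mL
EDTA: C1V1 = C2V2 → 0.158 mM × 3960 mL ÷ 12 mM = 52.14 mL
L-glutamine: 2.49 g/L × 3.96 L = 9.86 g
gentamicin: C1V1 = C2V2 → 18.7 µg/mL × 3960 mL ÷ 35900 µg/mL = 2.06 mL

glycerol 161.86 mL; EDTA 52.14 mL; L-glutamine 9.86 g; gentamicin 2.06 mL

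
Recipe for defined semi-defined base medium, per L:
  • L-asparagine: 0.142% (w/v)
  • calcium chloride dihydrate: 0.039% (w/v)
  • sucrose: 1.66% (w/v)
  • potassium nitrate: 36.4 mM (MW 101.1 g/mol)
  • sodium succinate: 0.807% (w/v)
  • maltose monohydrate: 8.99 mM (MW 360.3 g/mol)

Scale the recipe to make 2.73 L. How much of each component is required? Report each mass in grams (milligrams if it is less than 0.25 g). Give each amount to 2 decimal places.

L-asparagine 3.88 g; calcium chloride dihydrate 1.06 g; sucrose 45.32 g; potassium nitrate 10.05 g; sodium succinate 22.03 g; maltose monohydrate 8.84 g

Scale factor relative to 1 L: 2.73.
L-asparagine: 0.142 g per 100 mL × 2730 mL ÷ 100 = 3.88 g
calcium chloride dihydrate: 0.039% w/v = 0.39 g/L → 0.39 × 2.73 L = 1.06 g
sucrose: 1.66 g per 100 mL × 2730 mL ÷ 100 = 45.32 g
potassium nitrate: 36.4 mmol/L × 101.1 g/mol × 2.73 L ÷ 1000 = 10.05 g
sodium succinate: 0.807 g per 100 mL × 2730 mL ÷ 100 = 22.03 g
maltose monohydrate: 8.99 mmol/L × 360.3 g/mol × 2.73 L ÷ 1000 = 8.84 g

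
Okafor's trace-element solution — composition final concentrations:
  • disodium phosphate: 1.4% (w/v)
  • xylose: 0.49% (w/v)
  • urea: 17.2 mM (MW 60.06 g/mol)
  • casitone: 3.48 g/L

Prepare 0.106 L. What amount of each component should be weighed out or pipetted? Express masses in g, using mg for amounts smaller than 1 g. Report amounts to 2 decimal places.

disodium phosphate 1.48 g; xylose 519.40 mg; urea 109.50 mg; casitone 368.88 mg

Scale factor relative to 1 L: 0.106.
disodium phosphate: 1.4 g per 100 mL × 106 mL ÷ 100 = 1.48 g
xylose: 0.49% w/v = 4.9 g/L → 4.9 × 0.106 L = 0.5194 g = 519.40 mg
urea: 17.2 mmol/L × 60.06 mg/mmol × 0.106 L = 109.50 mg
casitone: 3.48 g/L × 0.106 L = 0.36888 g = 368.88 mg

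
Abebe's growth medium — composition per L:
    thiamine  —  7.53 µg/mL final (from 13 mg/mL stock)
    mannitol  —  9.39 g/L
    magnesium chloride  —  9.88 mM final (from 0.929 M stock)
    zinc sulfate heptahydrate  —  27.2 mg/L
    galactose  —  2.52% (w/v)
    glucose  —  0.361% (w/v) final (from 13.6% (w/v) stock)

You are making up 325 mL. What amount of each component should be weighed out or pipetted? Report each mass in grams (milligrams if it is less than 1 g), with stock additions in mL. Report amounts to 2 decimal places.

thiamine 0.19 mL; mannitol 3.05 g; magnesium chloride 3.46 mL; zinc sulfate heptahydrate 8.84 mg; galactose 8.19 g; glucose 8.63 mL

Working volume: 325 mL = 0.325 L.
thiamine: dilute stock: 7.53 µg/mL × 325 mL ÷ 13000 µg/mL = 0.19 mL
mannitol: 9.39 g/L × 0.325 L = 3.05 g
magnesium chloride: dilute stock: 9.88 mM × 325 mL ÷ 929 mM = 3.46 mL
zinc sulfate heptahydrate: 27.2 mg/L × 0.325 L = 8.84 mg
galactose: 2.52 g per 100 mL × 325 mL ÷ 100 = 8.19 g
glucose: dilute stock: 0.361% ÷ 13.6% × 325 mL = 8.63 mL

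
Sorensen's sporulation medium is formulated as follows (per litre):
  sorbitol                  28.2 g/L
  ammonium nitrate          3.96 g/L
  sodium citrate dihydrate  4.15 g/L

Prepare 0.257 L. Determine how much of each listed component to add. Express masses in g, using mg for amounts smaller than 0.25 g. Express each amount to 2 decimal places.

sorbitol 7.25 g; ammonium nitrate 1.02 g; sodium citrate dihydrate 1.07 g

Working volume: 0.257 L.
sorbitol: 28.2 g/L × 0.257 L = 7.25 g
ammonium nitrate: 3.96 g/L × 0.257 L = 1.02 g
sodium citrate dihydrate: 4.15 g/L × 0.257 L = 1.07 g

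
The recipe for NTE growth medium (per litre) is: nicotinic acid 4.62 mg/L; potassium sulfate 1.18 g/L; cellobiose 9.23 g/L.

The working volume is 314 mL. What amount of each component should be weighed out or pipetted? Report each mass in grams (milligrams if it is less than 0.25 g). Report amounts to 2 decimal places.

nicotinic acid 1.45 mg; potassium sulfate 0.37 g; cellobiose 2.90 g

Target volume = 314 mL = 0.314 L.
nicotinic acid: 4.62 mg/L × 0.314 L = 1.45 mg
potassium sulfate: 1.18 g/L × 0.314 L = 0.37 g
cellobiose: 9.23 g/L × 0.314 L = 2.90 g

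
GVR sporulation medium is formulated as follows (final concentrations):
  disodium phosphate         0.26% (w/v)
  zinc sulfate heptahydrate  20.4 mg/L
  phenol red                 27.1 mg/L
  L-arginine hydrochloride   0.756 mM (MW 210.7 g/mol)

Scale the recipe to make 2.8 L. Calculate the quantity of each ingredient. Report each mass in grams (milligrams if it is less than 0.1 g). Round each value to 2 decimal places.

Working volume: 2.8 L.
disodium phosphate: 0.26% w/v = 2.6 g/L → 2.6 × 2.8 L = 7.28 g
zinc sulfate heptahydrate: 20.4 mg/L × 2.8 L = 57.12 mg
phenol red: 27.1 mg/L × 2.8 L = 75.88 mg
L-arginine hydrochloride: 0.756 mmol/L × 210.7 g/mol × 2.8 L ÷ 1000 = 0.45 g

disodium phosphate 7.28 g; zinc sulfate heptahydrate 57.12 mg; phenol red 75.88 mg; L-arginine hydrochloride 0.45 g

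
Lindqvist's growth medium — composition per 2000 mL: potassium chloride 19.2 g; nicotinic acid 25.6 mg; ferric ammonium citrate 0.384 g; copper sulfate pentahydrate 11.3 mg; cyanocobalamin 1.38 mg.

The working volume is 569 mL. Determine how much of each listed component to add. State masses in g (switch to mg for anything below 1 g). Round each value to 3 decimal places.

Scale factor = 569 mL / 2000 mL = 0.2845.
potassium chloride: 19.2 g × (569 mL / 2000 mL) = 5.462 g
nicotinic acid: 25.6 mg × (569 mL / 2000 mL) = 7.283 mg
ferric ammonium citrate: 0.384 g × (569 mL / 2000 mL) = 0.109248 g = 109.248 mg
copper sulfate pentahydrate: 11.3 mg × (569 mL / 2000 mL) = 3.215 mg
cyanocobalamin: 1.38 mg × (569 mL / 2000 mL) = 0.393 mg

potassium chloride 5.462 g; nicotinic acid 7.283 mg; ferric ammonium citrate 109.248 mg; copper sulfate pentahydrate 3.215 mg; cyanocobalamin 0.393 mg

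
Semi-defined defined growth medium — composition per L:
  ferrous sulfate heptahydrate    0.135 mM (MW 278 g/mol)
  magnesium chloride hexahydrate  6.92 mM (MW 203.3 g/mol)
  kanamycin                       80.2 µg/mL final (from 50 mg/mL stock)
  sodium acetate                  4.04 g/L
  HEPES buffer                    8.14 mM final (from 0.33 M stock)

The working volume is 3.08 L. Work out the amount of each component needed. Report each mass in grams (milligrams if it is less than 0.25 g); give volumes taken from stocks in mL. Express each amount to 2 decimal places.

ferrous sulfate heptahydrate 115.59 mg; magnesium chloride hexahydrate 4.33 g; kanamycin 4.94 mL; sodium acetate 12.44 g; HEPES buffer 75.97 mL

Scale factor relative to 1 L: 3.08.
ferrous sulfate heptahydrate: 0.135 mmol/L × 278 mg/mmol × 3.08 L = 115.59 mg
magnesium chloride hexahydrate: 6.92 mmol/L × 203.3 g/mol × 3.08 L ÷ 1000 = 4.33 g
kanamycin: V = C2·V2/C1 = 80.2 µg/mL × 3080 mL ÷ 50000 µg/mL = 4.94 mL
sodium acetate: 4.04 g/L × 3.08 L = 12.44 g
HEPES buffer: V = C2·V2/C1 = 8.14 mM × 3080 mL ÷ 330 mM = 75.97 mL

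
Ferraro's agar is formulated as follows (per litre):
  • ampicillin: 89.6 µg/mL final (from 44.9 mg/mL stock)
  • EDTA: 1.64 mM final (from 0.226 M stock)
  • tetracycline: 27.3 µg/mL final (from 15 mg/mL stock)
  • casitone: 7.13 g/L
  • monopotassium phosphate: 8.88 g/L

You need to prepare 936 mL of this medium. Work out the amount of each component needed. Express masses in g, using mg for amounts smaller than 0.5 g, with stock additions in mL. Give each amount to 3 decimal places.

ampicillin 1.868 mL; EDTA 6.792 mL; tetracycline 1.704 mL; casitone 6.674 g; monopotassium phosphate 8.312 g

Target volume = 936 mL = 0.936 L.
ampicillin: V = C2·V2/C1 = 89.6 µg/mL × 936 mL ÷ 44900 µg/mL = 1.868 mL
EDTA: V = C2·V2/C1 = 1.64 mM × 936 mL ÷ 226 mM = 6.792 mL
tetracycline: V = C2·V2/C1 = 27.3 µg/mL × 936 mL ÷ 15000 µg/mL = 1.704 mL
casitone: 7.13 g/L × 0.936 L = 6.674 g
monopotassium phosphate: 8.88 g/L × 0.936 L = 8.312 g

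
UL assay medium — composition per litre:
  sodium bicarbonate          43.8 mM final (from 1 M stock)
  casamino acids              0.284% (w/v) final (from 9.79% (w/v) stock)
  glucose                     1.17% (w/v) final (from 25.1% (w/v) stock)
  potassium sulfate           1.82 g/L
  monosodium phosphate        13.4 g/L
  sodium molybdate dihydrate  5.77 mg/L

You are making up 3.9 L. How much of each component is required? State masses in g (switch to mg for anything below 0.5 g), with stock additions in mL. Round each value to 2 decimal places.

sodium bicarbonate 170.82 mL; casamino acids 113.14 mL; glucose 181.79 mL; potassium sulfate 7.10 g; monosodium phosphate 52.26 g; sodium molybdate dihydrate 22.50 mg

Scale factor relative to 1 L: 3.9.
sodium bicarbonate: V = C2·V2/C1 = 43.8 mM × 3900 mL ÷ 1000 mM = 170.82 mL
casamino acids: V = C2·V2/C1 = 0.284% ÷ 9.79% × 3900 mL = 113.14 mL
glucose: dilute stock: 1.17% ÷ 25.1% × 3900 mL = 181.79 mL
potassium sulfate: 1.82 g/L × 3.9 L = 7.10 g
monosodium phosphate: 13.4 g/L × 3.9 L = 52.26 g
sodium molybdate dihydrate: 5.77 mg/L × 3.9 L = 22.50 mg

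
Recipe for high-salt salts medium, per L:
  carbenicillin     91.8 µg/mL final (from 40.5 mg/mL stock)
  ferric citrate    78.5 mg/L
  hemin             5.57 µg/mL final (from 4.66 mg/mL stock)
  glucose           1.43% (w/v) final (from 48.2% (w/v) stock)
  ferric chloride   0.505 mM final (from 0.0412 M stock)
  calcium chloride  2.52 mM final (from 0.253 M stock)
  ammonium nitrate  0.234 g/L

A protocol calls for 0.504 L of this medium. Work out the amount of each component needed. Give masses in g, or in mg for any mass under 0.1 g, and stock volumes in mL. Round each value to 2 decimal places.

carbenicillin 1.14 mL; ferric citrate 39.56 mg; hemin 0.60 mL; glucose 14.95 mL; ferric chloride 6.18 mL; calcium chloride 5.02 mL; ammonium nitrate 0.12 g

Working volume: 0.504 L.
carbenicillin: dilute stock: 91.8 µg/mL × 504 mL ÷ 40500 µg/mL = 1.14 mL
ferric citrate: 78.5 mg/L × 0.504 L = 39.56 mg
hemin: C1V1 = C2V2 → 5.57 µg/mL × 504 mL ÷ 4660 µg/mL = 0.60 mL
glucose: V = C2·V2/C1 = 1.43% ÷ 48.2% × 504 mL = 14.95 mL
ferric chloride: dilute stock: 0.505 mM × 504 mL ÷ 41.2 mM = 6.18 mL
calcium chloride: dilute stock: 2.52 mM × 504 mL ÷ 253 mM = 5.02 mL
ammonium nitrate: 0.234 g/L × 0.504 L = 0.12 g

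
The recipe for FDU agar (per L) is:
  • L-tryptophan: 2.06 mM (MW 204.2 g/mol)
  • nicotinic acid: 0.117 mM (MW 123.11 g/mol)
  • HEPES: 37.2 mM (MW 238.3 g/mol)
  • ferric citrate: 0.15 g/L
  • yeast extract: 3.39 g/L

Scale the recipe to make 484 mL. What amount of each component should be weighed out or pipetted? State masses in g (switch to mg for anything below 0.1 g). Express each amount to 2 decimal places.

L-tryptophan 0.20 g; nicotinic acid 6.97 mg; HEPES 4.29 g; ferric citrate 72.60 mg; yeast extract 1.64 g

Working volume: 484 mL = 0.484 L.
L-tryptophan: 2.06 mmol/L × 204.2 g/mol × 0.484 L ÷ 1000 = 0.20 g
nicotinic acid: 0.117 mmol/L × 123.11 mg/mmol × 0.484 L = 6.97 mg
HEPES: 37.2 mmol/L × 238.3 g/mol × 0.484 L ÷ 1000 = 4.29 g
ferric citrate: 0.15 g/L × 0.484 L = 0.0726 g = 72.60 mg
yeast extract: 3.39 g/L × 0.484 L = 1.64 g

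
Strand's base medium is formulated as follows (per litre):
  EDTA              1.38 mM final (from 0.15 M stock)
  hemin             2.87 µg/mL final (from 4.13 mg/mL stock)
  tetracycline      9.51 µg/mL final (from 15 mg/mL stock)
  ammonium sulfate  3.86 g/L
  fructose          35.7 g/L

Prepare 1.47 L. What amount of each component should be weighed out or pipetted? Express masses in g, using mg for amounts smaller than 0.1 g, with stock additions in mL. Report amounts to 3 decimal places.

Working volume: 1.47 L.
EDTA: dilute stock: 1.38 mM × 1470 mL ÷ 150 mM = 13.524 mL
hemin: V = C2·V2/C1 = 2.87 µg/mL × 1470 mL ÷ 4130 µg/mL = 1.022 mL
tetracycline: C1V1 = C2V2 → 9.51 µg/mL × 1470 mL ÷ 15000 µg/mL = 0.932 mL
ammonium sulfate: 3.86 g/L × 1.47 L = 5.674 g
fructose: 35.7 g/L × 1.47 L = 52.479 g

EDTA 13.524 mL; hemin 1.022 mL; tetracycline 0.932 mL; ammonium sulfate 5.674 g; fructose 52.479 g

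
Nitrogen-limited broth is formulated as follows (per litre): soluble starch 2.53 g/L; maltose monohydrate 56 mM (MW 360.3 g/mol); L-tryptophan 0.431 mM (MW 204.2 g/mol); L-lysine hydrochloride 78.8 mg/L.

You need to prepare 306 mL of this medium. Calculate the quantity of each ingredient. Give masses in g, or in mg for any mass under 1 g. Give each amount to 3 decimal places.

soluble starch 774.180 mg; maltose monohydrate 6.174 g; L-tryptophan 26.931 mg; L-lysine hydrochloride 24.113 mg

Target volume = 306 mL = 0.306 L.
soluble starch: 2.53 g/L × 0.306 L = 0.77418 g = 774.180 mg
maltose monohydrate: 56 mmol/L × 360.3 g/mol × 0.306 L ÷ 1000 = 6.174 g
L-tryptophan: 0.431 mmol/L × 204.2 mg/mmol × 0.306 L = 26.931 mg
L-lysine hydrochloride: 78.8 mg/L × 0.306 L = 24.113 mg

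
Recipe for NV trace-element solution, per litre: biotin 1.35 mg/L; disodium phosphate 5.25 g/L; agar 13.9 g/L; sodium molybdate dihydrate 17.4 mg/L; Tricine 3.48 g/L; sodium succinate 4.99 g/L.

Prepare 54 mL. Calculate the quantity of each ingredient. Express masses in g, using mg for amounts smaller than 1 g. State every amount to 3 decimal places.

biotin 0.073 mg; disodium phosphate 283.500 mg; agar 750.600 mg; sodium molybdate dihydrate 0.940 mg; Tricine 187.920 mg; sodium succinate 269.460 mg

Scale factor relative to 1 L: 0.054.
biotin: 1.35 mg/L × 0.054 L = 0.073 mg
disodium phosphate: 5.25 g/L × 0.054 L = 0.2835 g = 283.500 mg
agar: 13.9 g/L × 0.054 L = 0.7506 g = 750.600 mg
sodium molybdate dihydrate: 17.4 mg/L × 0.054 L = 0.940 mg
Tricine: 3.48 g/L × 0.054 L = 0.18792 g = 187.920 mg
sodium succinate: 4.99 g/L × 0.054 L = 0.26946 g = 269.460 mg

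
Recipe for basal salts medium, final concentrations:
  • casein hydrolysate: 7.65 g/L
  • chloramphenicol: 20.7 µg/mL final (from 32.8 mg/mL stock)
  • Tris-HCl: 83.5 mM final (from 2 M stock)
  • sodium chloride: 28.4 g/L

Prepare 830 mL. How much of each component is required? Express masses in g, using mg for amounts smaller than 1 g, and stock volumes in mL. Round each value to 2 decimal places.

casein hydrolysate 6.35 g; chloramphenicol 0.52 mL; Tris-HCl 34.65 mL; sodium chloride 23.57 g

Scale factor relative to 1 L: 0.83.
casein hydrolysate: 7.65 g/L × 0.83 L = 6.35 g
chloramphenicol: V = C2·V2/C1 = 20.7 µg/mL × 830 mL ÷ 32800 µg/mL = 0.52 mL
Tris-HCl: dilute stock: 83.5 mM × 830 mL ÷ 2000 mM = 34.65 mL
sodium chloride: 28.4 g/L × 0.83 L = 23.57 g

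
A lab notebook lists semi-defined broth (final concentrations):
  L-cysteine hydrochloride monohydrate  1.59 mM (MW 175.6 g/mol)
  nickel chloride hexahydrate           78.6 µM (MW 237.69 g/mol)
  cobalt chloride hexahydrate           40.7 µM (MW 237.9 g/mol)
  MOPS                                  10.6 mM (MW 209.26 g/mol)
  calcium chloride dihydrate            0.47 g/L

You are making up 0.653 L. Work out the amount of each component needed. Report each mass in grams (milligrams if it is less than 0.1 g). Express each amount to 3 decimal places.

L-cysteine hydrochloride monohydrate 0.182 g; nickel chloride hexahydrate 12.200 mg; cobalt chloride hexahydrate 6.323 mg; MOPS 1.448 g; calcium chloride dihydrate 0.307 g

Working volume: 0.653 L.
L-cysteine hydrochloride monohydrate: 1.59 mmol/L × 175.6 g/mol × 0.653 L ÷ 1000 = 0.182 g
nickel chloride hexahydrate: 78.6 µmol/L × 237.69 g/mol × 0.653 L ÷ 1000 = 12.200 mg
cobalt chloride hexahydrate: 40.7 µmol/L × 237.9 g/mol × 0.653 L ÷ 1000 = 6.323 mg
MOPS: 10.6 mmol/L × 209.26 g/mol × 0.653 L ÷ 1000 = 1.448 g
calcium chloride dihydrate: 0.47 g/L × 0.653 L = 0.307 g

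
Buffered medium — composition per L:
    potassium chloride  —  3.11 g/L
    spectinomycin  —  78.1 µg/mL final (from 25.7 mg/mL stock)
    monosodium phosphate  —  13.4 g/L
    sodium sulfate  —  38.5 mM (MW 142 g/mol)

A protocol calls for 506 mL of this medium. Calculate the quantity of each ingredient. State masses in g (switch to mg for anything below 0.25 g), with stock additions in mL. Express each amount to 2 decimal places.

potassium chloride 1.57 g; spectinomycin 1.54 mL; monosodium phosphate 6.78 g; sodium sulfate 2.77 g

Target volume = 506 mL = 0.506 L.
potassium chloride: 3.11 g/L × 0.506 L = 1.57 g
spectinomycin: dilute stock: 78.1 µg/mL × 506 mL ÷ 25700 µg/mL = 1.54 mL
monosodium phosphate: 13.4 g/L × 0.506 L = 6.78 g
sodium sulfate: 38.5 mmol/L × 142 g/mol × 0.506 L ÷ 1000 = 2.77 g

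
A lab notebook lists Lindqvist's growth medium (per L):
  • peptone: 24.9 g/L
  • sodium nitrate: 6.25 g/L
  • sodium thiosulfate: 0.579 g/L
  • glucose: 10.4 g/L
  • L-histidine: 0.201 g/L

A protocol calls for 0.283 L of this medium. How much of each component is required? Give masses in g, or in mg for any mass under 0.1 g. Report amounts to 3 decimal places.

peptone 7.047 g; sodium nitrate 1.769 g; sodium thiosulfate 0.164 g; glucose 2.943 g; L-histidine 56.883 mg

Scale factor relative to 1 L: 0.283.
peptone: 24.9 g/L × 0.283 L = 7.047 g
sodium nitrate: 6.25 g/L × 0.283 L = 1.769 g
sodium thiosulfate: 0.579 g/L × 0.283 L = 0.164 g
glucose: 10.4 g/L × 0.283 L = 2.943 g
L-histidine: 0.201 g/L × 0.283 L = 0.056883 g = 56.883 mg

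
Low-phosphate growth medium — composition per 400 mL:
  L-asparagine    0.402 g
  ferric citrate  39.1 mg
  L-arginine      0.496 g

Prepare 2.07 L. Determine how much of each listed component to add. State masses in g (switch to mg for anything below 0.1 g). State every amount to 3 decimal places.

L-asparagine 2.080 g; ferric citrate 0.202 g; L-arginine 2.567 g

Ratio of target to recipe volume: 2070 / 400 = 5.175.
L-asparagine: 0.402 g × (2070 mL / 400 mL) = 2.080 g
ferric citrate: 39.1 mg × (2070 mL / 400 mL) = 202.343 mg = 0.202 g
L-arginine: 0.496 g × (2070 mL / 400 mL) = 2.567 g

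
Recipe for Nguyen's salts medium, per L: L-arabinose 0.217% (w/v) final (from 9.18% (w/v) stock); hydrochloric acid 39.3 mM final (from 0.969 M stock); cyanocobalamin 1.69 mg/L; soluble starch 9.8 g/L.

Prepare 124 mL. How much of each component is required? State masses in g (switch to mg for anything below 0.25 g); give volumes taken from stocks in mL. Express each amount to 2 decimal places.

L-arabinose 2.93 mL; hydrochloric acid 5.03 mL; cyanocobalamin 0.21 mg; soluble starch 1.22 g

Working volume: 124 mL = 0.124 L.
L-arabinose: V = C2·V2/C1 = 0.217% ÷ 9.18% × 124 mL = 2.93 mL
hydrochloric acid: dilute stock: 39.3 mM × 124 mL ÷ 969 mM = 5.03 mL
cyanocobalamin: 1.69 mg/L × 0.124 L = 0.21 mg
soluble starch: 9.8 g/L × 0.124 L = 1.22 g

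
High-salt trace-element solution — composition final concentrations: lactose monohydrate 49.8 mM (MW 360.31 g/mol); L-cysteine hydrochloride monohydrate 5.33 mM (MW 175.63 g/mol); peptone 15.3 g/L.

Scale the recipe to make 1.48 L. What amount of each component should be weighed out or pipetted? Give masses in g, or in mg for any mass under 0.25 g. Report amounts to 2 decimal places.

Working volume: 1.48 L.
lactose monohydrate: 49.8 mmol/L × 360.31 g/mol × 1.48 L ÷ 1000 = 26.56 g
L-cysteine hydrochloride monohydrate: 5.33 mmol/L × 175.63 g/mol × 1.48 L ÷ 1000 = 1.39 g
peptone: 15.3 g/L × 1.48 L = 22.64 g

lactose monohydrate 26.56 g; L-cysteine hydrochloride monohydrate 1.39 g; peptone 22.64 g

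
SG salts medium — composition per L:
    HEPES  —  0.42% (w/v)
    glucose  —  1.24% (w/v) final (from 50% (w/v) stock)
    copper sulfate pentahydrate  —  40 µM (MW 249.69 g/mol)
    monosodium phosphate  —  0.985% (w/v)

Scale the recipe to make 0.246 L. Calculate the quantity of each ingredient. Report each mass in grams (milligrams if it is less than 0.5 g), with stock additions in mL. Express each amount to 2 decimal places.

Scale factor relative to 1 L: 0.246.
HEPES: 0.42% w/v = 4.2 g/L → 4.2 × 0.246 L = 1.03 g
glucose: dilute stock: 1.24% ÷ 50% × 246 mL = 6.10 mL
copper sulfate pentahydrate: 40 µmol/L × 249.69 g/mol × 0.246 L ÷ 1000 = 2.46 mg
monosodium phosphate: 0.985% w/v = 9.85 g/L → 9.85 × 0.246 L = 2.42 g

HEPES 1.03 g; glucose 6.10 mL; copper sulfate pentahydrate 2.46 mg; monosodium phosphate 2.42 g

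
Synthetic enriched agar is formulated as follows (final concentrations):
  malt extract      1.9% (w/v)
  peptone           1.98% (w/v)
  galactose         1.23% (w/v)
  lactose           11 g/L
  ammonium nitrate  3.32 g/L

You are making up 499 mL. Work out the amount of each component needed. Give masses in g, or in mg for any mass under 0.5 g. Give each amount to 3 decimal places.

Scale factor relative to 1 L: 0.499.
malt extract: 1.9% w/v = 19 g/L → 19 × 0.499 L = 9.481 g
peptone: 1.98% w/v = 19.8 g/L → 19.8 × 0.499 L = 9.880 g
galactose: 1.23 g per 100 mL × 499 mL ÷ 100 = 6.138 g
lactose: 11 g/L × 0.499 L = 5.489 g
ammonium nitrate: 3.32 g/L × 0.499 L = 1.657 g

malt extract 9.481 g; peptone 9.880 g; galactose 6.138 g; lactose 5.489 g; ammonium nitrate 1.657 g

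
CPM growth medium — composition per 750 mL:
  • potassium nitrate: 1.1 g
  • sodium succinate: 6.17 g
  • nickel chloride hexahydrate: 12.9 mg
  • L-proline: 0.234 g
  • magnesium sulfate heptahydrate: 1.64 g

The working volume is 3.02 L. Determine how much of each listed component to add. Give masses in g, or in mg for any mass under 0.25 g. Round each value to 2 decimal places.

potassium nitrate 4.43 g; sodium succinate 24.84 g; nickel chloride hexahydrate 51.94 mg; L-proline 0.94 g; magnesium sulfate heptahydrate 6.60 g

Scale factor = 3020 mL / 750 mL = 4.02667.
potassium nitrate: 1.1 g × (3020 mL / 750 mL) = 4.43 g
sodium succinate: 6.17 g × (3020 mL / 750 mL) = 24.84 g
nickel chloride hexahydrate: 12.9 mg × (3020 mL / 750 mL) = 51.94 mg
L-proline: 0.234 g × (3020 mL / 750 mL) = 0.94 g
magnesium sulfate heptahydrate: 1.64 g × (3020 mL / 750 mL) = 6.60 g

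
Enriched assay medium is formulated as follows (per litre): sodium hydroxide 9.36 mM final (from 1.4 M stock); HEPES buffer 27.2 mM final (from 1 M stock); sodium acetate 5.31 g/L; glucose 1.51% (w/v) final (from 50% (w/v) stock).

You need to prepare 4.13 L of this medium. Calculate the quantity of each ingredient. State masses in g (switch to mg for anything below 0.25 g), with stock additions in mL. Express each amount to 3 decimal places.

Working volume: 4.13 L.
sodium hydroxide: dilute stock: 9.36 mM × 4130 mL ÷ 1400 mM = 27.612 mL
HEPES buffer: V = C2·V2/C1 = 27.2 mM × 4130 mL ÷ 1000 mM = 112.336 mL
sodium acetate: 5.31 g/L × 4.13 L = 21.930 g
glucose: C1V1 = C2V2 → 1.51% ÷ 50% × 4130 mL = 124.726 mL

sodium hydroxide 27.612 mL; HEPES buffer 112.336 mL; sodium acetate 21.930 g; glucose 124.726 mL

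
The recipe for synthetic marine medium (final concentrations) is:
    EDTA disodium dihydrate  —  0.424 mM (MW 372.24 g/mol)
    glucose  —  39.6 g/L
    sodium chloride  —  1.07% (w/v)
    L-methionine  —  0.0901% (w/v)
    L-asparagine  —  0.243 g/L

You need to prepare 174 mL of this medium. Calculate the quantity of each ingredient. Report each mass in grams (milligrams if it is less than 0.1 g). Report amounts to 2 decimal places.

EDTA disodium dihydrate 27.46 mg; glucose 6.89 g; sodium chloride 1.86 g; L-methionine 0.16 g; L-asparagine 42.28 mg

Scale factor relative to 1 L: 0.174.
EDTA disodium dihydrate: 0.424 mmol/L × 372.24 mg/mmol × 0.174 L = 27.46 mg
glucose: 39.6 g/L × 0.174 L = 6.89 g
sodium chloride: 1.07 g per 100 mL × 174 mL ÷ 100 = 1.86 g
L-methionine: 0.0901% w/v = 0.901 g/L → 0.901 × 0.174 L = 0.16 g
L-asparagine: 0.243 g/L × 0.174 L = 0.042282 g = 42.28 mg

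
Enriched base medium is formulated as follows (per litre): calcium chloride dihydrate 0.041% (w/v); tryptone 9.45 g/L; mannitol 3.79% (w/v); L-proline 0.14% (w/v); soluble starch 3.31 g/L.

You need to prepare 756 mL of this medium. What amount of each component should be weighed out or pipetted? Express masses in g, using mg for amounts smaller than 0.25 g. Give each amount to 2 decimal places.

Working volume: 756 mL = 0.756 L.
calcium chloride dihydrate: 0.041% w/v = 0.41 g/L → 0.41 × 0.756 L = 0.31 g
tryptone: 9.45 g/L × 0.756 L = 7.14 g
mannitol: 3.79 g per 100 mL × 756 mL ÷ 100 = 28.65 g
L-proline: 0.14% w/v = 1.4 g/L → 1.4 × 0.756 L = 1.06 g
soluble starch: 3.31 g/L × 0.756 L = 2.50 g

calcium chloride dihydrate 0.31 g; tryptone 7.14 g; mannitol 28.65 g; L-proline 1.06 g; soluble starch 2.50 g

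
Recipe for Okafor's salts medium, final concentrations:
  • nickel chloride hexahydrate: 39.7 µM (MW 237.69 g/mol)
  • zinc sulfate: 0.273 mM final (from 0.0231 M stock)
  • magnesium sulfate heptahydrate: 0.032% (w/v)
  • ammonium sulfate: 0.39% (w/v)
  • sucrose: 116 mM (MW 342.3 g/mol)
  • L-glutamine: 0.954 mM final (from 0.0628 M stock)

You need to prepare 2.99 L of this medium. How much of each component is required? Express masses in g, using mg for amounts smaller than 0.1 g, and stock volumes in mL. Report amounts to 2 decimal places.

nickel chloride hexahydrate 28.21 mg; zinc sulfate 35.34 mL; magnesium sulfate heptahydrate 0.96 g; ammonium sulfate 11.66 g; sucrose 118.72 g; L-glutamine 45.42 mL

Scale factor relative to 1 L: 2.99.
nickel chloride hexahydrate: 39.7 µmol/L × 237.69 g/mol × 2.99 L ÷ 1000 = 28.21 mg
zinc sulfate: dilute stock: 0.273 mM × 2990 mL ÷ 23.1 mM = 35.34 mL
magnesium sulfate heptahydrate: 0.032 g per 100 mL × 2990 mL ÷ 100 = 0.96 g
ammonium sulfate: 0.39 g per 100 mL × 2990 mL ÷ 100 = 11.66 g
sucrose: 116 mmol/L × 342.3 g/mol × 2.99 L ÷ 1000 = 118.72 g
L-glutamine: C1V1 = C2V2 → 0.954 mM × 2990 mL ÷ 62.8 mM = 45.42 mL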